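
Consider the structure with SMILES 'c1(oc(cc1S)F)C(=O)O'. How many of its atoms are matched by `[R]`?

The query [R] means: R matches any atom that is part of a ring.
Check the 10 heavy atoms by environment: 1× o (aromatic, in 5-ring) → match; 4× c (aromatic, in 5-ring) → match; 1× S (acyclic) → no; 1× C (acyclic) → no; 2× O (acyclic) → no; 1× F (acyclic) → no.
Summing the matching environments: 1 + 4 = 5 matching atoms.

5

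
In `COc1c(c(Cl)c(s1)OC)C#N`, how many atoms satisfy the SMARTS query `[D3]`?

4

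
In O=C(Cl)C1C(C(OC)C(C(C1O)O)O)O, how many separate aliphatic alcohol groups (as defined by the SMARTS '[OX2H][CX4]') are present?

4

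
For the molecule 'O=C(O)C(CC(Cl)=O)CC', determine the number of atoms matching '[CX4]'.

4

The query [CX4] means: C with X4: aliphatic carbon with exactly 4 total connections (bonds + H).
Check the 10 heavy atoms by environment: 4× C (X4) → match; 2× C (X3) → no; 2× O (X1) → no; 1× Cl (X1) → no; 1× O (X2) → no.
That gives 4 matching atoms.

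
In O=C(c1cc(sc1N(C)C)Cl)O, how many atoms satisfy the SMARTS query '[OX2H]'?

The query [OX2H] means: aliphatic oxygen with two connections, one of which is H — an -OH oxygen.
Check the 12 heavy atoms by environment: 1× s (aromatic, H0, X2) → no; 3× c (aromatic, H0, X3) → no; 1× c (aromatic, H1, X3) → no; 1× Cl (H0, X1) → no; 1× C (H0, X3) → no; 1× O (H0, X1) → no; 1× O (H1, X2) → match; 1× N (H0, X3) → no; 2× C (H3, X4) → no.
That gives 1 matching atom.

1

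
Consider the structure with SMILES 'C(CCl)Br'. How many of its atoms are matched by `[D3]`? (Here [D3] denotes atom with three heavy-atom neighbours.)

0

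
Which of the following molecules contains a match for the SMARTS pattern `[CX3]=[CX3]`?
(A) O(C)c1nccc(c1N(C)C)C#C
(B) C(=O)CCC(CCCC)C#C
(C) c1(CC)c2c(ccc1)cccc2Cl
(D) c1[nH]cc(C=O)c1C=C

[CX3]=[CX3] describes a non-aromatic C=C double bond between two sp2 carbons (an alkene).
(A) has an ethynyl group (-C#CH) but the C-C bond is a triple bond, not a double bond.
(B) has an ethynyl group (-C#CH) but the C-C bond is a triple bond, not a double bond.
(C) has an ethyl group (-CH2CH3) but its C-C bond is a single bond between CX4 carbons, not CX3=CX3.
(D) contains a vinyl group (-CH=CH2), which satisfies every atom and bond constraint.
So the answer is (D).

D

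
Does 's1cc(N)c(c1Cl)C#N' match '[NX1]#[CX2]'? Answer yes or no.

The pattern [NX1]#[CX2] describes a nitrogen triple-bonded to a two-connected carbon — a nitrile.
The molecule carries a nitrile (-C#N), whose atoms satisfy every constraint of the query, so the pattern matches.

Yes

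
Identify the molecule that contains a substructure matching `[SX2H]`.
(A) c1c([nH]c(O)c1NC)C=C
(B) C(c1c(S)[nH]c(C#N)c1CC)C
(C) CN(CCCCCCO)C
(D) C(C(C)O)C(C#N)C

B

[SX2H] describes an aliphatic sulfur with two connections, one being H (a thiol).
(A) has a hydroxyl group (-OH) but it is an -OH, not an -SH.
(B) contains a thiol (-SH), which satisfies every atom and bond constraint.
(C) has a hydroxyl group (-OH) but it is an -OH, not an -SH.
(D) has a hydroxyl group (-OH) but it is an -OH, not an -SH.
So the answer is (B).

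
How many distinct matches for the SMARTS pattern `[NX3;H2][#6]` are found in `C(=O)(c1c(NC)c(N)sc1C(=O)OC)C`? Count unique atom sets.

1

[NX3;H2][#6] is the SMARTS for a primary amine: a trivalent nitrogen with two H attached to carbon.
Exactly one fragment in the molecule meets all constraints, giving 1 match.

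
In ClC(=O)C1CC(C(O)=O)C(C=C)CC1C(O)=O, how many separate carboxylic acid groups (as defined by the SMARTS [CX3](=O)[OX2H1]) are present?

[CX3](=O)[OX2H1] is the SMARTS for a carboxylic acid: an sp2 carbon double-bonded to O and single-bonded to an -OH oxygen.
The molecule carries 2 separate instances of a carboxylic acid group (-C(=O)OH) meeting every constraint; each maps to a distinct set of atoms, giving 2 matches.

2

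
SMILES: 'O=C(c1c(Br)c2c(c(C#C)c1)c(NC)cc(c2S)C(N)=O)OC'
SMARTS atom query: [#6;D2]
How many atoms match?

3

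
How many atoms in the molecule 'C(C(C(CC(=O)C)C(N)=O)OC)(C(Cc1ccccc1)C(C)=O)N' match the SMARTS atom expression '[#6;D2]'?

7

Check the 24 heavy atoms by environment: 2× C (D2) → match; 7× C (D3) → no; 3× O (D1) → no; 2× N (D1) → no; 3× C (D1) → no; 1× O (D2) → no; 1× c (aromatic, D3) → no; 5× c (aromatic, D2) → match.
Summing the matching environments: 2 + 5 = 7 matching atoms.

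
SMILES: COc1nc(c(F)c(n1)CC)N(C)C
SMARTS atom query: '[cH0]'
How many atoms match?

The query [cH0] means: aromatic carbon with no attached hydrogen (substituted or ring-fusion).
Check the 14 heavy atoms by environment: 2× n (aromatic, H0) → no; 4× c (aromatic, H0) → match; 1× C (H2) → no; 4× C (H3) → no; 1× O (H0) → no; 1× F (H0) → no; 1× N (H0) → no.
That gives 4 matching atoms.

4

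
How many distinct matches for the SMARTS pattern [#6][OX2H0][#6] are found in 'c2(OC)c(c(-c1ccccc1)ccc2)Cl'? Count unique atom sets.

1

[#6][OX2H0][#6] is the SMARTS for an ether: an aliphatic oxygen bridging two carbons with no H on the oxygen.
Exactly one fragment in the molecule meets all constraints, giving 1 match.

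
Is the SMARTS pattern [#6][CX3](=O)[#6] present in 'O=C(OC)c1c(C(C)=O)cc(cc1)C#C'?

Yes

The pattern [#6][CX3](=O)[#6] describes a carbonyl carbon (no H) flanked by two carbons — a ketone.
The molecule carries an acetyl/ketone group (-C(=O)CH3), whose atoms satisfy every constraint of the query, so the pattern matches.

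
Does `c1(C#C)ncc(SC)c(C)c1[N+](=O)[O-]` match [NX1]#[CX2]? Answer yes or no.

No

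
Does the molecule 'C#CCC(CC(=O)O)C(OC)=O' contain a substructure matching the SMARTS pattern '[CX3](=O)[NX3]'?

No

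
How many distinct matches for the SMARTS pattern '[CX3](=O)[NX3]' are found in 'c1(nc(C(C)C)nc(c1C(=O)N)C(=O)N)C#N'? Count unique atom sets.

[CX3](=O)[NX3] is the SMARTS for an amide: a carbonyl carbon bonded to a trivalent nitrogen.
The molecule carries 2 separate instances of a primary amide (-C(=O)NH2) meeting every constraint; each maps to a distinct set of atoms, giving 2 matches.

2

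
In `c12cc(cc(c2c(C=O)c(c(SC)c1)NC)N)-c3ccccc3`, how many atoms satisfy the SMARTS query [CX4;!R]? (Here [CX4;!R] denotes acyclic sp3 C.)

2

The query [CX4;!R] means: aliphatic carbon with four total connections, not in a ring.
Check the 23 heavy atoms by environment: 16× c (aromatic, X3, in 6-ring) → no; 1× C (X3, acyclic) → no; 1× O (X1, acyclic) → no; 1× S (X2, acyclic) → no; 2× C (X4, acyclic) → match; 2× N (X3, acyclic) → no.
That gives 2 matching atoms.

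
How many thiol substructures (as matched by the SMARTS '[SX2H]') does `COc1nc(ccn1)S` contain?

[SX2H] is the SMARTS for a thiol: an aliphatic sulfur with two connections, one being H.
Exactly one fragment in the molecule meets all constraints, giving 1 match.

1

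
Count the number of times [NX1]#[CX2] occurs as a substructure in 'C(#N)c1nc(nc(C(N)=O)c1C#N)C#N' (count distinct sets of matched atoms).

3

[NX1]#[CX2] is the SMARTS for a nitrile: a nitrogen triple-bonded to a two-connected carbon.
The molecule carries 3 separate instances of a nitrile (-C#N) meeting every constraint; each maps to a distinct set of atoms, giving 3 matches.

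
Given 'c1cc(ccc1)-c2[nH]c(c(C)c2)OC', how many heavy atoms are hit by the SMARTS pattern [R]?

The query [R] means: R matches any atom that is part of a ring.
Check the 14 heavy atoms by environment: 1× n (aromatic, in 5-ring) → match; 4× c (aromatic, in 5-ring) → match; 6× c (aromatic, in 6-ring) → match; 2× C (acyclic) → no; 1× O (acyclic) → no.
Summing the matching environments: 1 + 4 + 6 = 11 matching atoms.

11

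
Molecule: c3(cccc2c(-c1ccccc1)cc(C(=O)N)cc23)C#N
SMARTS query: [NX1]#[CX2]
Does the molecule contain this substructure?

The pattern [NX1]#[CX2] describes a nitrogen triple-bonded to a two-connected carbon — a nitrile.
The molecule carries a nitrile (-C#N), whose atoms satisfy every constraint of the query, so the pattern matches.

Yes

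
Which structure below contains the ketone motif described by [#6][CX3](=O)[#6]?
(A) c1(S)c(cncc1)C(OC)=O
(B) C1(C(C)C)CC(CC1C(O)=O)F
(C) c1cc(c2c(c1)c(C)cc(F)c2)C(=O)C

[#6][CX3](=O)[#6] describes a carbonyl carbon (no H) flanked by two carbons (a ketone).
(A) has a methyl-ester group (-C(=O)OCH3) but one neighbour of the carbonyl carbon is O, not C.
(B) has a carboxylic acid group (-C(=O)OH) but one neighbour of the carbonyl carbon is O, not C.
(C) contains an acetyl/ketone group (-C(=O)CH3), which satisfies every atom and bond constraint.
So the answer is (C).

C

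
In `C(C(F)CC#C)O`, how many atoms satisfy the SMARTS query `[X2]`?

3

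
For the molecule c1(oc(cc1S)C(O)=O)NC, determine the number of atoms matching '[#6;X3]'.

5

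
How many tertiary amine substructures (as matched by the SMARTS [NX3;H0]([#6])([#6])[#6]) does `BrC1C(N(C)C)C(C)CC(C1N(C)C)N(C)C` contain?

3

[NX3;H0]([#6])([#6])[#6] is the SMARTS for a tertiary amine: a trivalent nitrogen with no H, bonded to three carbons.
The molecule carries 3 separate instances of a dimethylamino group (-N(CH3)2) meeting every constraint; each maps to a distinct set of atoms, giving 3 matches.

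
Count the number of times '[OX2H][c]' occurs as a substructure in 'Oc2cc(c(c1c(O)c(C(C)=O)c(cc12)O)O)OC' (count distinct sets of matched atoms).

[OX2H][c] is the SMARTS for a phenol: a hydroxyl oxygen attached to an aromatic carbon.
The molecule carries 4 separate instances of a hydroxyl group (-OH) meeting every constraint; each maps to a distinct set of atoms, giving 4 matches.

4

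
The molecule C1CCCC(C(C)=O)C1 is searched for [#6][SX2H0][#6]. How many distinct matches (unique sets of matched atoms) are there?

[#6][SX2H0][#6] is the SMARTS for a thioether: an aliphatic sulfur bridging two carbons with no H on the sulfur.
No fragment in the molecule satisfies every constraint, giving 0 matches.

0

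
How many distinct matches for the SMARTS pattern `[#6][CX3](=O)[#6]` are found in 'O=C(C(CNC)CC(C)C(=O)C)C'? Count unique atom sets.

2

[#6][CX3](=O)[#6] is the SMARTS for a ketone: a carbonyl carbon (no H) flanked by two carbons.
The molecule carries 2 separate instances of an acetyl/ketone group (-C(=O)CH3) meeting every constraint; each maps to a distinct set of atoms, giving 2 matches.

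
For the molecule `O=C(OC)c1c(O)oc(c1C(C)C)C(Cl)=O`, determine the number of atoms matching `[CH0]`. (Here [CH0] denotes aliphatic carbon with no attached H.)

2

The query [CH0] means: aliphatic carbon with no attached hydrogen.
Check the 16 heavy atoms by environment: 1× o (aromatic, H0) → no; 4× c (aromatic, H0) → no; 2× C (H0) → match; 3× O (H0) → no; 1× Cl (H0) → no; 1× C (H1) → no; 3× C (H3) → no; 1× O (H1) → no.
That gives 2 matching atoms.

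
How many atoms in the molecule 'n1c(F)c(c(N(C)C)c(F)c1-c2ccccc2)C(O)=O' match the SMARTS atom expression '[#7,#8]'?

4

The query [#7,#8] means: nitrogen or oxygen (comma = OR).
Check the 20 heavy atoms by environment: 1× n (aromatic) → match; 11× c (aromatic) → no; 2× F → no; 1× N → match; 3× C → no; 2× O → match.
Summing the matching environments: 1 + 1 + 2 = 4 matching atoms.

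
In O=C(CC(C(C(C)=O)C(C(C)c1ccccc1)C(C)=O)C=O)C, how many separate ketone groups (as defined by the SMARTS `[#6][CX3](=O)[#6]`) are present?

3

[#6][CX3](=O)[#6] is the SMARTS for a ketone: a carbonyl carbon (no H) flanked by two carbons.
The molecule carries 3 separate instances of an acetyl/ketone group (-C(=O)CH3) meeting every constraint; each maps to a distinct set of atoms, giving 3 matches.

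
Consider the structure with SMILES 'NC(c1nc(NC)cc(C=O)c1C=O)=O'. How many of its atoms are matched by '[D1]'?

5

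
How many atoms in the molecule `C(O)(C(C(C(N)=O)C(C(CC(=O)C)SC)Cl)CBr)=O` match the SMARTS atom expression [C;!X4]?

3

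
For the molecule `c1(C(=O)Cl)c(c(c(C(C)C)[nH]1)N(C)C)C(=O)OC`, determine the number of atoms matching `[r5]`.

5

The query [r5] means: r5 matches atoms in a five-membered ring.
Check the 18 heavy atoms by environment: 1× n (aromatic, in 5-ring) → match; 4× c (aromatic, in 5-ring) → match; 1× N (acyclic) → no; 8× C (acyclic) → no; 3× O (acyclic) → no; 1× Cl (acyclic) → no.
Summing the matching environments: 1 + 4 = 5 matching atoms.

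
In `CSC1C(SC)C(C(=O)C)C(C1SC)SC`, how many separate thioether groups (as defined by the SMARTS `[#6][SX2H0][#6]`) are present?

4

[#6][SX2H0][#6] is the SMARTS for a thioether: an aliphatic sulfur bridging two carbons with no H on the sulfur.
The molecule carries 4 separate instances of a methylthio ether (-SCH3) meeting every constraint; each maps to a distinct set of atoms, giving 4 matches.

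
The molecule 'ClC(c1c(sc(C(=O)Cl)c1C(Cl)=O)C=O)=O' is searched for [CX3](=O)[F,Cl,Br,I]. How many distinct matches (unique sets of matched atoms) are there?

3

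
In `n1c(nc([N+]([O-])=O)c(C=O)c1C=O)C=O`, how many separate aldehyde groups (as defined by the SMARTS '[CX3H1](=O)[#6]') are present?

[CX3H1](=O)[#6] is the SMARTS for an aldehyde: an sp2 carbon with one H, double-bonded to O and single-bonded to carbon.
The molecule carries 3 separate instances of an aldehyde (-CHO) meeting every constraint; each maps to a distinct set of atoms, giving 3 matches.

3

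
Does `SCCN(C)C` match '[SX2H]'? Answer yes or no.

The pattern [SX2H] describes an aliphatic sulfur with two connections, one being H — a thiol.
The molecule carries a thiol (-SH), whose atoms satisfy every constraint of the query, so the pattern matches.

Yes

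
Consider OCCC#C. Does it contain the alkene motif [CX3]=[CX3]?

The pattern [CX3]=[CX3] describes a non-aromatic C=C double bond between two sp2 carbons — an alkene.
The closest candidate here is an ethynyl group (-C#CH), but the C-C bond is a triple bond, not a double bond. No other fragment satisfies the full query, so there is no match.

No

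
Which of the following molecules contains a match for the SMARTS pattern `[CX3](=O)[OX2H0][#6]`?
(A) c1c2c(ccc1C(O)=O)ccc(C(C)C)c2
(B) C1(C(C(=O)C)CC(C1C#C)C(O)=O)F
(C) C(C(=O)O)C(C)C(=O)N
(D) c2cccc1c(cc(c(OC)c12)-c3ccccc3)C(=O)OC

[CX3](=O)[OX2H0][#6] describes a carbonyl carbon bonded to an oxygen that is itself bonded to carbon (no H on that O) (an ester).
(A) has a carboxylic acid group (-C(=O)OH) but the singly-bonded O carries H (OX2H1, not H0).
(B) has a carboxylic acid group (-C(=O)OH) but the singly-bonded O carries H (OX2H1, not H0).
(C) has a primary amide (-C(=O)NH2) but the carbonyl is bonded to N, not to an O-C linkage.
(D) contains a methyl-ester group (-C(=O)OCH3), which satisfies every atom and bond constraint.
So the answer is (D).

D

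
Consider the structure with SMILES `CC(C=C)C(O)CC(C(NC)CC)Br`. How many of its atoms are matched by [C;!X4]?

2

The query [C;!X4] means: aliphatic carbon that does not have four total connections.
Check the 14 heavy atoms by environment: 9× C (X4) → no; 1× O (X2) → no; 2× C (X3) → match; 1× N (X3) → no; 1× Br (X1) → no.
That gives 2 matching atoms.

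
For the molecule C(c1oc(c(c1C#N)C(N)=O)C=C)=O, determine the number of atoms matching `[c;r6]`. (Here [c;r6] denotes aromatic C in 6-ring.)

The query [c;r6] means: aromatic carbon that belongs to a six-membered ring.
Check the 14 heavy atoms by environment: 1× o (aromatic, in 5-ring) → no; 4× c (aromatic, in 5-ring) → no; 5× C (acyclic) → no; 2× N (acyclic) → no; 2× O (acyclic) → no.
No environment satisfies the query, so 0 matching atoms.

0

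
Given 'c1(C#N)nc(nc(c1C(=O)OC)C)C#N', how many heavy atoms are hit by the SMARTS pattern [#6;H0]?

The query [#6;H0] means: any carbon with no attached hydrogen.
Check the 15 heavy atoms by environment: 2× n (aromatic, H0) → no; 4× c (aromatic, H0) → match; 3× C (H0) → match; 2× N (H0) → no; 2× C (H3) → no; 2× O (H0) → no.
Summing the matching environments: 4 + 3 = 7 matching atoms.

7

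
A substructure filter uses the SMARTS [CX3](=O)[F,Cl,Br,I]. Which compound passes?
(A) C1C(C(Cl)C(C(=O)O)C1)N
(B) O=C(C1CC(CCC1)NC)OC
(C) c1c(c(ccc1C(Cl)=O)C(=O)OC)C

C

[CX3](=O)[F,Cl,Br,I] describes a carbonyl carbon bonded to a halogen (an acyl halide).
(A) has a carboxylic acid group (-C(=O)OH) but the carbonyl is bonded to -OH, not to a halogen.
(B) has a methyl-ester group (-C(=O)OCH3) but the carbonyl is bonded to -O-C, not to a halogen.
(C) contains an acyl chloride (-C(=O)Cl), which satisfies every atom and bond constraint.
So the answer is (C).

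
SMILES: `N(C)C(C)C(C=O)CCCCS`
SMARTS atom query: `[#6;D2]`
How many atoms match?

5

The query [#6;D2] means: any carbon bonded to exactly two heavy atoms.
Check the 12 heavy atoms by environment: 2× C (D1) → no; 2× C (D3) → no; 5× C (D2) → match; 1× N (D2) → no; 1× S (D1) → no; 1× O (D1) → no.
That gives 5 matching atoms.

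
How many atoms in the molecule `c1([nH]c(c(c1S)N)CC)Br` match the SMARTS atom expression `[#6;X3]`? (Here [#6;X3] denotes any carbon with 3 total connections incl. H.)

4

The query [#6;X3] means: any carbon (aromatic or not) with three total connections.
Check the 10 heavy atoms by environment: 1× n (aromatic, X3) → no; 4× c (aromatic, X3) → match; 1× S (X2) → no; 1× Br (X1) → no; 2× C (X4) → no; 1× N (X3) → no.
That gives 4 matching atoms.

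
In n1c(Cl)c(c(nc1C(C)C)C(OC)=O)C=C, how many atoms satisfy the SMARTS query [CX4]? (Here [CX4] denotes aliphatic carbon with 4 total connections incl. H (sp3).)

4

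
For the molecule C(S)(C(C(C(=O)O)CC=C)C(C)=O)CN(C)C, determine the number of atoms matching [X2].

2

The query [X2] means: any atom with exactly two total connections (bonds + H).
Check the 17 heavy atoms by environment: 8× C (X4) → no; 1× N (X3) → no; 4× C (X3) → no; 2× O (X1) → no; 1× O (X2) → match; 1× S (X2) → match.
Summing the matching environments: 1 + 1 = 2 matching atoms.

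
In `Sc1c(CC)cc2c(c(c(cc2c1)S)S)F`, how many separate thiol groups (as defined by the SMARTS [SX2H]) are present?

3

[SX2H] is the SMARTS for a thiol: an aliphatic sulfur with two connections, one being H.
The molecule carries 3 separate instances of a thiol (-SH) meeting every constraint; each maps to a distinct set of atoms, giving 3 matches.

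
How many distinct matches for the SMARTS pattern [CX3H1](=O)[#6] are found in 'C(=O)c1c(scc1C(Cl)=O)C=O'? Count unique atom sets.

2

[CX3H1](=O)[#6] is the SMARTS for an aldehyde: an sp2 carbon with one H, double-bonded to O and single-bonded to carbon.
The molecule carries 2 separate instances of an aldehyde (-CHO) meeting every constraint; each maps to a distinct set of atoms, giving 2 matches.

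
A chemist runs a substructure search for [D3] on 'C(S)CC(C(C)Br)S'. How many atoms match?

2

The query [D3] means: atom with exactly three heavy-atom neighbours.
Check the 8 heavy atoms by environment: 2× C (D2) → no; 2× C (D3) → match; 1× C (D1) → no; 2× S (D1) → no; 1× Br (D1) → no.
That gives 2 matching atoms.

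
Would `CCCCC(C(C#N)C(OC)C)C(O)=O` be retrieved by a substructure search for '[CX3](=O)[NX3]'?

The pattern [CX3](=O)[NX3] describes a carbonyl carbon bonded to a trivalent nitrogen — an amide.
The closest candidate here is a carboxylic acid group (-C(=O)OH), but the carbonyl is bonded to O, not to an NX3 nitrogen. No other fragment satisfies the full query, so there is no match.

No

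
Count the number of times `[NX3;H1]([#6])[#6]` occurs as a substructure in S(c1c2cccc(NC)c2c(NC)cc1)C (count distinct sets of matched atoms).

2

[NX3;H1]([#6])[#6] is the SMARTS for a secondary amine: a trivalent nitrogen with one H, bonded to two carbons.
The molecule carries 2 separate instances of an N-methylamino group (-NHCH3) meeting every constraint; each maps to a distinct set of atoms, giving 2 matches.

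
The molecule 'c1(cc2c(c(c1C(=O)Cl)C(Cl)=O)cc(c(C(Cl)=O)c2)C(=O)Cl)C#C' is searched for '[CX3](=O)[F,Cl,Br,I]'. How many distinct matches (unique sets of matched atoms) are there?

4

[CX3](=O)[F,Cl,Br,I] is the SMARTS for an acyl halide: a carbonyl carbon bonded to a halogen.
The molecule carries 4 separate instances of an acyl chloride (-C(=O)Cl) meeting every constraint; each maps to a distinct set of atoms, giving 4 matches.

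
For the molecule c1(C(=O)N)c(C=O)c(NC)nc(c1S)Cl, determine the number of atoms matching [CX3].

2

The query [CX3] means: C with X3: aliphatic carbon with exactly 3 total connections.
Check the 15 heavy atoms by environment: 1× n (aromatic, X2) → no; 5× c (aromatic, X3) → no; 1× S (X2) → no; 2× C (X3) → match; 2× O (X1) → no; 2× N (X3) → no; 1× C (X4) → no; 1× Cl (X1) → no.
That gives 2 matching atoms.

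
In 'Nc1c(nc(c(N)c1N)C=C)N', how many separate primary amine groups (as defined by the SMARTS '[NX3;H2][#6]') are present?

[NX3;H2][#6] is the SMARTS for a primary amine: a trivalent nitrogen with two H attached to carbon.
The molecule carries 4 separate instances of a primary amino group (-NH2) meeting every constraint; each maps to a distinct set of atoms, giving 4 matches.

4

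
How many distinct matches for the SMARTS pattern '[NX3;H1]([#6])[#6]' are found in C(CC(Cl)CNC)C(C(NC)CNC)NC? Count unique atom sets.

[NX3;H1]([#6])[#6] is the SMARTS for a secondary amine: a trivalent nitrogen with one H, bonded to two carbons.
The molecule carries 4 separate instances of an N-methylamino group (-NHCH3) meeting every constraint; each maps to a distinct set of atoms, giving 4 matches.

4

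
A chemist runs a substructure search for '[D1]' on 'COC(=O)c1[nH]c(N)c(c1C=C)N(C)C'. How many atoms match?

6

Check the 15 heavy atoms by environment: 1× n (aromatic, D2) → no; 4× c (aromatic, D3) → no; 1× C (D3) → no; 1× O (D1) → match; 1× O (D2) → no; 4× C (D1) → match; 1× N (D1) → match; 1× C (D2) → no; 1× N (D3) → no.
Summing the matching environments: 1 + 4 + 1 = 6 matching atoms.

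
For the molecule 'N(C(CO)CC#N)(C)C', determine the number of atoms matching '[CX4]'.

5

Check the 9 heavy atoms by environment: 5× C (X4) → match; 1× C (X2) → no; 1× N (X1) → no; 1× O (X2) → no; 1× N (X3) → no.
That gives 5 matching atoms.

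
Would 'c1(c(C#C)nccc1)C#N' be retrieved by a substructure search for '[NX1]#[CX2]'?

Yes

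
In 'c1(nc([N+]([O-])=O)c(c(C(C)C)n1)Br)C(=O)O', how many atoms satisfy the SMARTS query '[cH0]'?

4

The query [cH0] means: aromatic carbon with no attached hydrogen (substituted or ring-fusion).
Check the 16 heavy atoms by environment: 2× n (aromatic, H0) → no; 4× c (aromatic, H0) → match; 1× C (H1) → no; 2× C (H3) → no; 1× N (charge +1, H0) → no; 1× O (charge -1, H0) → no; 2× O (H0) → no; 1× Br (H0) → no; 1× C (H0) → no; 1× O (H1) → no.
That gives 4 matching atoms.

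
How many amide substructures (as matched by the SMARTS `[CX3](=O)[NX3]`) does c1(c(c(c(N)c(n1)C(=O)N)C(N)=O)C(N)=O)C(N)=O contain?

[CX3](=O)[NX3] is the SMARTS for an amide: a carbonyl carbon bonded to a trivalent nitrogen.
The molecule carries 4 separate instances of a primary amide (-C(=O)NH2) meeting every constraint; each maps to a distinct set of atoms, giving 4 matches.

4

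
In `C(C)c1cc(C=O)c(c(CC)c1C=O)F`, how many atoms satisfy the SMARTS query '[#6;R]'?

The query [#6;R] means: carbon that is part of a ring.
Check the 15 heavy atoms by environment: 6× c (aromatic, in 6-ring) → match; 6× C (acyclic) → no; 2× O (acyclic) → no; 1× F (acyclic) → no.
That gives 6 matching atoms.

6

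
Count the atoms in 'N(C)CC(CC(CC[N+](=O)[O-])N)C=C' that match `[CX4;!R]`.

The query [CX4;!R] means: aliphatic carbon with four total connections, not in a ring.
Check the 14 heavy atoms by environment: 7× C (X4, acyclic) → match; 2× N (X3, acyclic) → no; 2× C (X3, acyclic) → no; 1× N (charge +1, X3, acyclic) → no; 1× O (charge -1, X1, acyclic) → no; 1× O (X1, acyclic) → no.
That gives 7 matching atoms.

7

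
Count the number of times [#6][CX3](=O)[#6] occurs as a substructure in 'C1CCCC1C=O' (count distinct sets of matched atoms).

[#6][CX3](=O)[#6] is the SMARTS for a ketone: a carbonyl carbon (no H) flanked by two carbons.
The molecule has an aldehyde (-CHO), but the carbonyl carbon has H1, so it is not flanked by two carbons; nothing else fits, so there are 0 matches.

0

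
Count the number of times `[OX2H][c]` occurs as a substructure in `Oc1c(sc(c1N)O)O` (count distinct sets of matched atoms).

3

[OX2H][c] is the SMARTS for a phenol: a hydroxyl oxygen attached to an aromatic carbon.
The molecule carries 3 separate instances of a hydroxyl group (-OH) meeting every constraint; each maps to a distinct set of atoms, giving 3 matches.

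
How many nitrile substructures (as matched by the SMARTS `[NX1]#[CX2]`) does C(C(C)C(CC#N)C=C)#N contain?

2

[NX1]#[CX2] is the SMARTS for a nitrile: a nitrogen triple-bonded to a two-connected carbon.
The molecule carries 2 separate instances of a nitrile (-C#N) meeting every constraint; each maps to a distinct set of atoms, giving 2 matches.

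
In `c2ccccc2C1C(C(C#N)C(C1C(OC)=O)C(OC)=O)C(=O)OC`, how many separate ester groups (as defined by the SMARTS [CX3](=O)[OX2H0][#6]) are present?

[CX3](=O)[OX2H0][#6] is the SMARTS for an ester: a carbonyl carbon bonded to an oxygen that is itself bonded to carbon (no H on that O).
The molecule carries 3 separate instances of a methyl-ester group (-C(=O)OCH3) meeting every constraint; each maps to a distinct set of atoms, giving 3 matches.

3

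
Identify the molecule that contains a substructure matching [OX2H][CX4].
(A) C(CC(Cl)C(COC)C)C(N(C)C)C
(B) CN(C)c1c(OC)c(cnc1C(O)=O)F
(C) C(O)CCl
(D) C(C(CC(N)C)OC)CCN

C

[OX2H][CX4] describes a hydroxyl oxygen bound to an sp3 (X4) carbon (an aliphatic alcohol).
(A) has a methoxy ether (-OCH3) but the oxygen has H0 (ether), not H1.
(B) has a carboxylic acid group (-C(=O)OH) but the -OH is on a CX3 carbonyl carbon, not a CX4 carbon.
(C) contains a hydroxyl group (-OH), which satisfies every atom and bond constraint.
(D) has a methoxy ether (-OCH3) but the oxygen has H0 (ether), not H1.
So the answer is (C).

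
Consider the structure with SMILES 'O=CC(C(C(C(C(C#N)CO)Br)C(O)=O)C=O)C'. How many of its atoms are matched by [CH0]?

Check the 18 heavy atoms by environment: 1× C (H2) → no; 7× C (H1) → no; 1× C (H3) → no; 1× Br (H0) → no; 3× O (H0) → no; 2× C (H0) → match; 1× N (H0) → no; 2× O (H1) → no.
That gives 2 matching atoms.

2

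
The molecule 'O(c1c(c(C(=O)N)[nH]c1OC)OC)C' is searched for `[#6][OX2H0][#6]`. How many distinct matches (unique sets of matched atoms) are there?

3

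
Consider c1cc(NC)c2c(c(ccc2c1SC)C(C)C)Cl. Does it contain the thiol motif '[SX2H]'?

No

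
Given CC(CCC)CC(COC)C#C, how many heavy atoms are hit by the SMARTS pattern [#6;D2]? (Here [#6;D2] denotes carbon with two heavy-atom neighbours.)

5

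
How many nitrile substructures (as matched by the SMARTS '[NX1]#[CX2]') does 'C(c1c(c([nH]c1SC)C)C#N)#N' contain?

2

[NX1]#[CX2] is the SMARTS for a nitrile: a nitrogen triple-bonded to a two-connected carbon.
The molecule carries 2 separate instances of a nitrile (-C#N) meeting every constraint; each maps to a distinct set of atoms, giving 2 matches.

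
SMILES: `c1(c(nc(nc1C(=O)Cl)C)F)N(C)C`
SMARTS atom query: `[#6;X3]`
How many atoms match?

5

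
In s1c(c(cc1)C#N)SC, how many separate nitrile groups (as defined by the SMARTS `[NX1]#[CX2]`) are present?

[NX1]#[CX2] is the SMARTS for a nitrile: a nitrogen triple-bonded to a two-connected carbon.
Exactly one fragment in the molecule meets all constraints, giving 1 match.

1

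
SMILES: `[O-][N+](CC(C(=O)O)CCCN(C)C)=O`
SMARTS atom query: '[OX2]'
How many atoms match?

Check the 14 heavy atoms by environment: 7× C (X4) → no; 1× N (charge +1, X3) → no; 1× O (charge -1, X1) → no; 2× O (X1) → no; 1× C (X3) → no; 1× O (X2) → match; 1× N (X3) → no.
That gives 1 matching atom.

1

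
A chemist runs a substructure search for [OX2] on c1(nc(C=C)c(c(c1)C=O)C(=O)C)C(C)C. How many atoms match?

0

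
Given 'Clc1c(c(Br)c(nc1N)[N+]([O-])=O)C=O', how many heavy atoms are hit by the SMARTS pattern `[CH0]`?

The query [CH0] means: aliphatic carbon with no attached hydrogen.
Check the 14 heavy atoms by environment: 1× n (aromatic, H0) → no; 5× c (aromatic, H0) → no; 1× Cl (H0) → no; 1× N (H2) → no; 1× Br (H0) → no; 1× N (charge +1, H0) → no; 1× O (charge -1, H0) → no; 2× O (H0) → no; 1× C (H1) → no.
No environment satisfies the query, so 0 matching atoms.

0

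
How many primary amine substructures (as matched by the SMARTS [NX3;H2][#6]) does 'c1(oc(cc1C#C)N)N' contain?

[NX3;H2][#6] is the SMARTS for a primary amine: a trivalent nitrogen with two H attached to carbon.
The molecule carries 2 separate instances of a primary amino group (-NH2) meeting every constraint; each maps to a distinct set of atoms, giving 2 matches.

2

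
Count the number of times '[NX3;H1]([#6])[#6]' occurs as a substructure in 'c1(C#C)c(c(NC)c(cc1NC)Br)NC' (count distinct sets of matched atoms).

[NX3;H1]([#6])[#6] is the SMARTS for a secondary amine: a trivalent nitrogen with one H, bonded to two carbons.
The molecule carries 3 separate instances of an N-methylamino group (-NHCH3) meeting every constraint; each maps to a distinct set of atoms, giving 3 matches.

3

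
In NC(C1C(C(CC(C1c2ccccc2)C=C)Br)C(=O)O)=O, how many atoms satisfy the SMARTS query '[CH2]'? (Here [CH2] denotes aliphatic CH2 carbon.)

2

The query [CH2] means: aliphatic carbon with exactly two hydrogens.
Check the 21 heavy atoms by environment: 6× C (H1) → no; 2× C (H2) → match; 2× C (H0) → no; 2× O (H0) → no; 1× N (H2) → no; 1× c (aromatic, H0) → no; 5× c (aromatic, H1) → no; 1× O (H1) → no; 1× Br (H0) → no.
That gives 2 matching atoms.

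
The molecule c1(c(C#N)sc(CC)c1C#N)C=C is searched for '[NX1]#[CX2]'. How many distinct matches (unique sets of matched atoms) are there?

2

[NX1]#[CX2] is the SMARTS for a nitrile: a nitrogen triple-bonded to a two-connected carbon.
The molecule carries 2 separate instances of a nitrile (-C#N) meeting every constraint; each maps to a distinct set of atoms, giving 2 matches.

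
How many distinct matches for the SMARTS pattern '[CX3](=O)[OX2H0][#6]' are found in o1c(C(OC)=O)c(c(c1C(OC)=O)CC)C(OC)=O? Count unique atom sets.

3

[CX3](=O)[OX2H0][#6] is the SMARTS for an ester: a carbonyl carbon bonded to an oxygen that is itself bonded to carbon (no H on that O).
The molecule carries 3 separate instances of a methyl-ester group (-C(=O)OCH3) meeting every constraint; each maps to a distinct set of atoms, giving 3 matches.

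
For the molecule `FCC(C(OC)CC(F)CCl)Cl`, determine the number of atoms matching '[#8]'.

1

The query [#8] means: #8 matches any oxygen atom.
Check the 12 heavy atoms by environment: 7× C → no; 2× Cl → no; 2× F → no; 1× O → match.
That gives 1 matching atom.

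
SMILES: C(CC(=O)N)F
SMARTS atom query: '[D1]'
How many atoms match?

3

The query [D1] means: atom with exactly one heavy-atom neighbour (degree 1).
Check the 6 heavy atoms by environment: 2× C (D2) → no; 1× F (D1) → match; 1× C (D3) → no; 1× O (D1) → match; 1× N (D1) → match.
Summing the matching environments: 1 + 1 + 1 = 3 matching atoms.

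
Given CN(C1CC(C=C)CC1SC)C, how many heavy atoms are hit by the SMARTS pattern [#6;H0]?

The query [#6;H0] means: any carbon with no attached hydrogen.
Check the 12 heavy atoms by environment: 3× C (H2) → no; 4× C (H1) → no; 1× N (H0) → no; 3× C (H3) → no; 1× S (H0) → no.
No environment satisfies the query, so 0 matching atoms.

0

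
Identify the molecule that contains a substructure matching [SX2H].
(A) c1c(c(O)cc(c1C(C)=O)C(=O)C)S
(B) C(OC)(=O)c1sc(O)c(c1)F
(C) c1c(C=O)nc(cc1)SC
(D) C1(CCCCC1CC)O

[SX2H] describes an aliphatic sulfur with two connections, one being H (a thiol).
(A) contains a thiol (-SH), which satisfies every atom and bond constraint.
(B) has a hydroxyl group (-OH) but it is an -OH, not an -SH.
(C) has a methylthio ether (-SCH3) but the sulfur has H0 (bonded to two carbons), not H1.
(D) has a hydroxyl group (-OH) but it is an -OH, not an -SH.
So the answer is (A).

A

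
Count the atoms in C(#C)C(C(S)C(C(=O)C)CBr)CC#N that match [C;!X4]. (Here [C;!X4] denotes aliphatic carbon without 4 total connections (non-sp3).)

4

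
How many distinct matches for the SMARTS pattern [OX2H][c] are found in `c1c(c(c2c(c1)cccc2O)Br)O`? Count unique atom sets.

[OX2H][c] is the SMARTS for a phenol: a hydroxyl oxygen attached to an aromatic carbon.
The molecule carries 2 separate instances of a hydroxyl group (-OH) meeting every constraint; each maps to a distinct set of atoms, giving 2 matches.

2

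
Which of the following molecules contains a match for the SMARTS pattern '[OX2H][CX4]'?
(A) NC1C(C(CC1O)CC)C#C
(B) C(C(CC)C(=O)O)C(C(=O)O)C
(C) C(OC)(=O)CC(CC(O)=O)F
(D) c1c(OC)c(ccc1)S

A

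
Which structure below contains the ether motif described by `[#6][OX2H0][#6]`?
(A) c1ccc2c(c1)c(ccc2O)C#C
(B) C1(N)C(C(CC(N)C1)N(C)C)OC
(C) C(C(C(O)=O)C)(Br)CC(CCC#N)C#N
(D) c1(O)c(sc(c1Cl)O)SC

B

[#6][OX2H0][#6] describes an aliphatic oxygen bridging two carbons with no H on the oxygen (an ether).
(A) has a hydroxyl group (-OH) but the oxygen has H1, not H0 bridging two carbons.
(B) contains a methoxy ether (-OCH3), which satisfies every atom and bond constraint.
(C) has a carboxylic acid group (-C(=O)OH) but the -OH oxygen has H1; the =O is OX1, not OX2.
(D) has a hydroxyl group (-OH) but the oxygen has H1, not H0 bridging two carbons.
So the answer is (B).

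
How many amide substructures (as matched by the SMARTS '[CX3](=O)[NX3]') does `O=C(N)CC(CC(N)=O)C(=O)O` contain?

2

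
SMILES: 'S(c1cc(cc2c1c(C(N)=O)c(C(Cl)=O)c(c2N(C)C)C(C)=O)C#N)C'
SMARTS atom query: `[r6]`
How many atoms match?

The query [r6] means: r6 matches atoms in a six-membered ring.
Check the 26 heavy atoms by environment: 10× c (aromatic, in 6-ring) → match; 8× C (acyclic) → no; 3× O (acyclic) → no; 3× N (acyclic) → no; 1× Cl (acyclic) → no; 1× S (acyclic) → no.
That gives 10 matching atoms.

10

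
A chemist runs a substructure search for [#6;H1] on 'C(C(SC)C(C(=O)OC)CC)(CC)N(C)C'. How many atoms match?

The query [#6;H1] means: any carbon bearing exactly one hydrogen.
Check the 16 heavy atoms by environment: 2× C (H2) → no; 3× C (H1) → match; 6× C (H3) → no; 1× S (H0) → no; 1× N (H0) → no; 1× C (H0) → no; 2× O (H0) → no.
That gives 3 matching atoms.

3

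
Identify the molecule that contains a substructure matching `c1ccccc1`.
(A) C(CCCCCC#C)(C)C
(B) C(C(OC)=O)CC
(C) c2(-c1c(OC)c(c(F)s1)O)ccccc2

C

c1ccccc1 describes six aromatic carbons in a ring (a benzene ring).
(A) has a methyl group (-CH3) but no six-membered all-carbon aromatic ring is present.
(B) has a methyl group (-CH3) but no six-membered all-carbon aromatic ring is present.
(C) contains a phenyl ring, which satisfies every atom and bond constraint.
So the answer is (C).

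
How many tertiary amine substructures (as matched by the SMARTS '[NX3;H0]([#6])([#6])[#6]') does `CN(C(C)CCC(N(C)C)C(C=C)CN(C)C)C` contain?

3

[NX3;H0]([#6])([#6])[#6] is the SMARTS for a tertiary amine: a trivalent nitrogen with no H, bonded to three carbons.
The molecule carries 3 separate instances of a dimethylamino group (-N(CH3)2) meeting every constraint; each maps to a distinct set of atoms, giving 3 matches.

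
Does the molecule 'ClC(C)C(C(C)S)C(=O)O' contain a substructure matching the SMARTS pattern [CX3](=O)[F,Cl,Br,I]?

No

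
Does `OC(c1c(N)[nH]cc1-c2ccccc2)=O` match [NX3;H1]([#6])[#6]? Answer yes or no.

The pattern [NX3;H1]([#6])[#6] describes a trivalent nitrogen with one H, bonded to two carbons — a secondary amine.
The closest candidate here is a primary amino group (-NH2), but the nitrogen has H2 and only one carbon neighbour. No other fragment satisfies the full query, so there is no match.

No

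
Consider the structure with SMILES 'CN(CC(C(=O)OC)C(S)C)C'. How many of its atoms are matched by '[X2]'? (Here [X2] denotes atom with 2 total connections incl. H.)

The query [X2] means: any atom with exactly two total connections (bonds + H).
Check the 12 heavy atoms by environment: 7× C (X4) → no; 1× S (X2) → match; 1× N (X3) → no; 1× C (X3) → no; 1× O (X1) → no; 1× O (X2) → match.
Summing the matching environments: 1 + 1 = 2 matching atoms.

2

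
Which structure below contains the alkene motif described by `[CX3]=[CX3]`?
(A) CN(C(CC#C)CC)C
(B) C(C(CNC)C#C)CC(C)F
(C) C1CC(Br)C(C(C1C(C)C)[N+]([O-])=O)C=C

C

[CX3]=[CX3] describes a non-aromatic C=C double bond between two sp2 carbons (an alkene).
(A) has an ethynyl group (-C#CH) but the C-C bond is a triple bond, not a double bond.
(B) has an ethynyl group (-C#CH) but the C-C bond is a triple bond, not a double bond.
(C) contains a vinyl group (-CH=CH2), which satisfies every atom and bond constraint.
So the answer is (C).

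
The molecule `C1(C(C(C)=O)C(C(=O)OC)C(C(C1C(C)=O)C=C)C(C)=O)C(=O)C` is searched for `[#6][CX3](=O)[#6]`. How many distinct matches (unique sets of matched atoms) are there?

[#6][CX3](=O)[#6] is the SMARTS for a ketone: a carbonyl carbon (no H) flanked by two carbons.
The molecule carries 4 separate instances of an acetyl/ketone group (-C(=O)CH3) meeting every constraint; each maps to a distinct set of atoms, giving 4 matches.

4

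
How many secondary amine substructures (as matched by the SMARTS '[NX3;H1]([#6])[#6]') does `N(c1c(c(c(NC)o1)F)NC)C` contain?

3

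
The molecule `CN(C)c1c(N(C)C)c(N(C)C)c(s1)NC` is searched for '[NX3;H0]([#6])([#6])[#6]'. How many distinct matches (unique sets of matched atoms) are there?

3

[NX3;H0]([#6])([#6])[#6] is the SMARTS for a tertiary amine: a trivalent nitrogen with no H, bonded to three carbons.
The molecule carries 3 separate instances of a dimethylamino group (-N(CH3)2) meeting every constraint; each maps to a distinct set of atoms, giving 3 matches.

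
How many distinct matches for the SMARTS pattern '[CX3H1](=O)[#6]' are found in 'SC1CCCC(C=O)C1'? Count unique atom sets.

[CX3H1](=O)[#6] is the SMARTS for an aldehyde: an sp2 carbon with one H, double-bonded to O and single-bonded to carbon.
Exactly one fragment in the molecule meets all constraints, giving 1 match.

1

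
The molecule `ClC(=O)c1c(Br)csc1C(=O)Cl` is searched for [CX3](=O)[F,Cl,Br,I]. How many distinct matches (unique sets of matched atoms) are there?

2

[CX3](=O)[F,Cl,Br,I] is the SMARTS for an acyl halide: a carbonyl carbon bonded to a halogen.
The molecule carries 2 separate instances of an acyl chloride (-C(=O)Cl) meeting every constraint; each maps to a distinct set of atoms, giving 2 matches.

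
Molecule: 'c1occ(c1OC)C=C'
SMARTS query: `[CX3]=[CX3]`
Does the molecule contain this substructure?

The pattern [CX3]=[CX3] describes a non-aromatic C=C double bond between two sp2 carbons — an alkene.
The molecule carries a vinyl group (-CH=CH2), whose atoms satisfy every constraint of the query, so the pattern matches.

Yes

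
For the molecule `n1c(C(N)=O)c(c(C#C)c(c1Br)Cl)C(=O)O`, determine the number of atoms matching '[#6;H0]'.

8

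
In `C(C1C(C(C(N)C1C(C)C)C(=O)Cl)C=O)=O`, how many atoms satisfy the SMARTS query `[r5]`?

5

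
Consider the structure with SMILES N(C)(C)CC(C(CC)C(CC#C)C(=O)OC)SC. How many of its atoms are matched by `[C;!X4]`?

The query [C;!X4] means: aliphatic carbon that does not have four total connections.
Check the 18 heavy atoms by environment: 11× C (X4) → no; 2× C (X2) → match; 1× N (X3) → no; 1× S (X2) → no; 1× C (X3) → match; 1× O (X1) → no; 1× O (X2) → no.
Summing the matching environments: 2 + 1 = 3 matching atoms.

3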